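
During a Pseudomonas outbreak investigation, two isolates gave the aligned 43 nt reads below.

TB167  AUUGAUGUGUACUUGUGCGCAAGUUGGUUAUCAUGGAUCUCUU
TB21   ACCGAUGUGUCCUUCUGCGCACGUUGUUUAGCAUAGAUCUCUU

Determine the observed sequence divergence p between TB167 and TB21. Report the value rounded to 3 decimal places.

0.186

Differing sites — 2:U/C; 3:U/C; 11:A/C; 15:G/C; 22:A/C; 27:G/U; 31:U/G; 35:G/A.
There are 8 differences over 43 sites, so p = 8/43 = 0.186.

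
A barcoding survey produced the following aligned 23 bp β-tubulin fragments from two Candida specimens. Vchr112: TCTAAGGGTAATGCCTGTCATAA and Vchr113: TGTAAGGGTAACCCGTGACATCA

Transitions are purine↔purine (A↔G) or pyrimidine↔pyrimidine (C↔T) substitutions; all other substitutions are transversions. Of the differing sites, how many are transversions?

5

Differing sites — 2:C/G (Tv); 12:T/C (Ti); 13:G/C (Tv); 15:C/G (Tv); 18:T/A (Tv); 22:A/C (Tv).
Of the 6 differences, 1 transition and 5 transversions, so the answer is 5.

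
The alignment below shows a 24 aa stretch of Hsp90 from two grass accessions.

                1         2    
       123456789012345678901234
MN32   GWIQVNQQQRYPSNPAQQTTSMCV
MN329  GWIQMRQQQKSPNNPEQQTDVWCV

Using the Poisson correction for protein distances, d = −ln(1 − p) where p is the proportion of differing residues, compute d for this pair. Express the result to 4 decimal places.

The sequences differ at positions 5 (V/M), 6 (N/R), 10 (R/K), 11 (Y/S), 13 (S/N), 16 (A/E), 20 (T/D), 21 (S/V), 22 (M/W).
p = 9/24 = 0.375000.
d = −ln(1 − 0.375000) = −ln(0.625000) = 0.4700.

0.4700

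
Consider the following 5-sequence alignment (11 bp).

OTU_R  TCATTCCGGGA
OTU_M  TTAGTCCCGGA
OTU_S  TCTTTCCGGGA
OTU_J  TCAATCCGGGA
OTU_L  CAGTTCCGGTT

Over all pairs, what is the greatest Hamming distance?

Pairwise Hamming distances:
  OTU_R vs OTU_M: 3
  OTU_R vs OTU_S: 1
  OTU_R vs OTU_J: 1
  OTU_R vs OTU_L: 5
  OTU_M vs OTU_S: 4
  OTU_M vs OTU_J: 3
  OTU_M vs OTU_L: 7
  OTU_S vs OTU_J: 2
  OTU_S vs OTU_L: 5
  OTU_J vs OTU_L: 6
The largest is 7, between OTU_M and OTU_L.

7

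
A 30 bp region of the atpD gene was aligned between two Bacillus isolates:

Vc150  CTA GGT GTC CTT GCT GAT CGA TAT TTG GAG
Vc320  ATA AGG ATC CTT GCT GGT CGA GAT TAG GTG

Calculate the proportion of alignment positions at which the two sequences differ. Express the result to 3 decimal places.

Mismatches occur at site 1 (C→A), site 4 (G→A), site 6 (T→G), site 7 (G→A), site 17 (A→G), site 22 (T→G), site 26 (T→A), site 29 (A→T).
There are 8 differences over 30 sites, so p = 8/30 = 0.267.

0.267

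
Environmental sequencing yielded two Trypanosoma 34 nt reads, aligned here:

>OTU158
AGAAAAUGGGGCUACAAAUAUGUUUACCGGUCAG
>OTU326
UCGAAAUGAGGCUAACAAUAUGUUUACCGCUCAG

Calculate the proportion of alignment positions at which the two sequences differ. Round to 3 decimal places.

0.206

Mismatches occur at site 1 (A/U), site 2 (G/C), site 3 (A/G), site 9 (G/A), site 15 (C/A), site 16 (A/C), site 30 (G/C).
There are 7 differences over 34 sites, so p = 7/34 = 0.206.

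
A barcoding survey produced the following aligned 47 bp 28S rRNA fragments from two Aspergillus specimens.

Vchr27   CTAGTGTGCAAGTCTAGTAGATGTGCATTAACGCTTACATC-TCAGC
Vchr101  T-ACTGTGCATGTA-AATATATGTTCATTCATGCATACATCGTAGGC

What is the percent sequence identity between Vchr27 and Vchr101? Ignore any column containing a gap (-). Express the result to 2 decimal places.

Excluding the 3 gap columns leaves 44 comparable sites.
The sequences differ at positions 1 (C/T), 4 (G/C), 11 (A/T), 14 (C/A), 17 (G/A), 20 (G/T), 25 (G/T), 30 (A/C), 32 (C/T), 35 (T/A), 44 (C/A), 45 (A/G).
32 of the 44 comparable sites match, so the percent identity is 32/44 × 100 = 72.73%.

72.73%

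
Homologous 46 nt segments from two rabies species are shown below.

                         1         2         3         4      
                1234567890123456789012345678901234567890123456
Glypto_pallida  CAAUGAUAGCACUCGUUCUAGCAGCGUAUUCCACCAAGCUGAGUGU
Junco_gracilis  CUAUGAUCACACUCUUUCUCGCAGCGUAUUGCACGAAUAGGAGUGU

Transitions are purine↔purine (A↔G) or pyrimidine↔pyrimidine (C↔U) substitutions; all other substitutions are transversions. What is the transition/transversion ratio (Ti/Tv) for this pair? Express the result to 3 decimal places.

0.111

Mismatches occur at site 2 (A↔U, transversion), site 8 (A↔C, transversion), site 9 (G↔A, transition), site 15 (G↔U, transversion), site 20 (A↔C, transversion), site 31 (C↔G, transversion), site 35 (C↔G, transversion), site 38 (G↔U, transversion), site 39 (C↔A, transversion), site 40 (U↔G, transversion).
Of the 10 differences, 1 transition and 9 transversions, so Ti/Tv = 1/9 = 0.111.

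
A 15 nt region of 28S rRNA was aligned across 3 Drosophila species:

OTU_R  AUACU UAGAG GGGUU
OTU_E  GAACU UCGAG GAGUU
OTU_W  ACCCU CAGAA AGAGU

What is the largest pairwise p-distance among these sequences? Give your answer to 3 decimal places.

0.667

Pairwise Hamming distances:
  OTU_R vs OTU_E: 4
  OTU_R vs OTU_W: 7
  OTU_E vs OTU_W: 10
The largest is 10 mismatches, between OTU_E and OTU_W; p = 10/15 = 0.667.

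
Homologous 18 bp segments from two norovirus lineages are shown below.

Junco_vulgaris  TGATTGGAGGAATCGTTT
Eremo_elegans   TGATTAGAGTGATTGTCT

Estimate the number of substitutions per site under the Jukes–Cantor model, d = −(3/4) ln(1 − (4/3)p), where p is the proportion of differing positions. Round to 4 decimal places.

Differing sites — 6:G/A; 10:G/T; 11:A/G; 14:C/T; 17:T/C.
p = 5/18 = 0.277778.
d = −0.75 · ln(1 − (4/3)·0.277778) = −0.75 · ln(0.629629) = −0.75 · (-0.462625) = 0.3470.

0.3470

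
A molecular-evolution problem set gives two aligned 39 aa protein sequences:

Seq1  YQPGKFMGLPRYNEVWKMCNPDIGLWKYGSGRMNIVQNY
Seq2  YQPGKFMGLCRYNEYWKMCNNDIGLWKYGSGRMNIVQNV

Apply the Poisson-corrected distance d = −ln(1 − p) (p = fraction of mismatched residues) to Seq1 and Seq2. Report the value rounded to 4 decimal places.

Differing sites — 10:P/C; 15:V/Y; 21:P/N; 39:Y/V.
p = 4/39 = 0.102564.
d = −ln(1 − 0.102564) = −ln(0.897436) = 0.1082.

0.1082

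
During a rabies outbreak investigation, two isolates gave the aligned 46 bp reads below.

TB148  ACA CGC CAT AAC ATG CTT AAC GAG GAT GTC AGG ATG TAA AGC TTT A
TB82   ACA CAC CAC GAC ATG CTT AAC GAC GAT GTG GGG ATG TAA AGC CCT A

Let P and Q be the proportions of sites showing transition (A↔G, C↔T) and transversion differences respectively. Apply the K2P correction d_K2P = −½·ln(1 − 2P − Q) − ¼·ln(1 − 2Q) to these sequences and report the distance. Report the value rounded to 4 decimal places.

0.2042

Differing sites — 5:G/A (Ti); 9:T/C (Ti); 10:A/G (Ti); 24:G/C (Tv); 30:C/G (Tv); 31:A/G (Ti); 43:T/C (Ti); 44:T/C (Ti).
Of the 8 differences, 6 transitions and 2 transversions over 46 sites: P = 6/46 = 0.130435, Q = 2/46 = 0.043478.
d = −0.5·ln(0.695652) − 0.25·ln(0.913044) = −0.5·(-0.362906) − 0.25·(-0.090971) = 0.2042.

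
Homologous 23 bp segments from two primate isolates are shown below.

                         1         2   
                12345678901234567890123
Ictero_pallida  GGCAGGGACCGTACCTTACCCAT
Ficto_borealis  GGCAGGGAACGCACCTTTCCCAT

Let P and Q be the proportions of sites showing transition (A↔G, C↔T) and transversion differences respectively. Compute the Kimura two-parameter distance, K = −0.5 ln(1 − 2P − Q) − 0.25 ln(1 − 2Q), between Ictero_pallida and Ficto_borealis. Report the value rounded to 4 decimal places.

0.1433

Mismatches occur at site 9 (C→A, transversion), site 12 (T→C, transition), site 18 (A→T, transversion).
Of the 3 differences, 1 transition and 2 transversions over 23 sites: P = 1/23 = 0.043478, Q = 2/23 = 0.086957.
d = −0.5·ln(0.826087) − 0.25·ln(0.826086) = −0.5·(-0.191055) − 0.25·(-0.191056) = 0.1433.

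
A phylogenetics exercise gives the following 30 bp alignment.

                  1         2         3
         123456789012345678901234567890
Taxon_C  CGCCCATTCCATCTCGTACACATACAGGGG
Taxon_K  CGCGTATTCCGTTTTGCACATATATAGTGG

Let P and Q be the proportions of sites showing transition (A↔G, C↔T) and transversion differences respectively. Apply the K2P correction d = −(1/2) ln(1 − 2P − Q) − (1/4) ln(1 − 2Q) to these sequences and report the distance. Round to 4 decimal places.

0.4168

Differing sites — 4:C/G (Tv); 5:C/T (Ti); 11:A/G (Ti); 13:C/T (Ti); 15:C/T (Ti); 17:T/C (Ti); 21:C/T (Ti); 25:C/T (Ti); 28:G/T (Tv).
Of the 9 differences, 7 transitions and 2 transversions over 30 sites: P = 7/30 = 0.233333, Q = 2/30 = 0.066667.
d = −0.5·ln(0.466667) − 0.25·ln(0.866666) = −0.5·(-0.762139) − 0.25·(-0.143102) = 0.4168.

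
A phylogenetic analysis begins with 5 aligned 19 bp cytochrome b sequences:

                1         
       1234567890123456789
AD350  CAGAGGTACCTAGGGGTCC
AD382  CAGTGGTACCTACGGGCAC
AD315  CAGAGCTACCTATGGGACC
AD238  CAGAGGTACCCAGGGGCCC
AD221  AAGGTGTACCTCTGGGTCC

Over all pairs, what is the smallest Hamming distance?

Pairwise Hamming distances:
  AD350 vs AD382: 4
  AD350 vs AD315: 3
  AD350 vs AD238: 2
  AD350 vs AD221: 5
  AD382 vs AD315: 5
  AD382 vs AD238: 4
  AD382 vs AD221: 7
  AD315 vs AD238: 4
  AD315 vs AD221: 6
  AD238 vs AD221: 7
The smallest is 2, between AD350 and AD238.

2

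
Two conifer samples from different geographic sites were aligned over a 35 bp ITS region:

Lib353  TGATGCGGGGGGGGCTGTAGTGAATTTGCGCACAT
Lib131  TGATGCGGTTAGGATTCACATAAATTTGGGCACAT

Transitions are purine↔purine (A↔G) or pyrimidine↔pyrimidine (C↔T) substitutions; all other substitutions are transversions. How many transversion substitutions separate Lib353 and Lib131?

6

The sequences differ at positions 9 (G/T, transversion), 10 (G/T, transversion), 11 (G/A, transition), 14 (G/A, transition), 15 (C/T, transition), 17 (G/C, transversion), 18 (T/A, transversion), 19 (A/C, transversion), 20 (G/A, transition), 22 (G/A, transition), 29 (C/G, transversion).
Of the 11 differences, 5 transitions and 6 transversions, so the answer is 6.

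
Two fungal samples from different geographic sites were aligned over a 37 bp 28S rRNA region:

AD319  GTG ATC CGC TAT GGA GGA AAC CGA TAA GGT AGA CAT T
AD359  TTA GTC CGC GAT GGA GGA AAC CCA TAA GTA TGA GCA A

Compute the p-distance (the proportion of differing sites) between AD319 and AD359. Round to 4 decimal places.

The sequences differ at positions 1 (G/T), 3 (G/A), 4 (A/G), 10 (T/G), 23 (G/C), 29 (G/T), 30 (T/A), 31 (A/T), 34 (C/G), 35 (A/C), 36 (T/A), 37 (T/A).
There are 12 differences over 37 sites, so p = 12/37 = 0.3243.

0.3243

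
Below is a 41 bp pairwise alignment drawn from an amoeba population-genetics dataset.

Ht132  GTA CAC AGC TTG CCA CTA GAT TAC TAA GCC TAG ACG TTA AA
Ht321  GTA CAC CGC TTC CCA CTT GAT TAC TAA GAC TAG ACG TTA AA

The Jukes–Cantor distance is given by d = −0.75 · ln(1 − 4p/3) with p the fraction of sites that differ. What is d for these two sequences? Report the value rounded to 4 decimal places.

Differing sites — 7:A/C; 12:G/C; 18:A/T; 29:C/A.
p = 4/41 = 0.097561.
d = −0.75 · ln(1 − (4/3)·0.097561) = −0.75 · ln(0.869919) = −0.75 · (-0.139355) = 0.1045.

0.1045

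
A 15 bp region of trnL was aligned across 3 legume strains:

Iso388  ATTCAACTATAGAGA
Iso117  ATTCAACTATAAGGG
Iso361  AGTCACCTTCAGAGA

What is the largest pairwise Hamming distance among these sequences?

7

Pairwise Hamming distances:
  Iso388 vs Iso117: 3
  Iso388 vs Iso361: 4
  Iso117 vs Iso361: 7
The largest is 7, between Iso117 and Iso361.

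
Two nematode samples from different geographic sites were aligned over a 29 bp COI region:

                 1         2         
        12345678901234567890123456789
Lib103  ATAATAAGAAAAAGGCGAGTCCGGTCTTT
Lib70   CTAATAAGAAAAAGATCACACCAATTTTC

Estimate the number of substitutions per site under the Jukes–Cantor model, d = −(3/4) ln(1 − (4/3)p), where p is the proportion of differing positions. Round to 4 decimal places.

The sequences differ at positions 1 (A/C), 15 (G/A), 16 (C/T), 17 (G/C), 19 (G/C), 20 (T/A), 23 (G/A), 24 (G/A), 26 (C/T), 29 (T/C).
p = 10/29 = 0.344828.
d = −0.75 · ln(1 − (4/3)·0.344828) = −0.75 · ln(0.540229) = −0.75 · (-0.615762) = 0.4618.

0.4618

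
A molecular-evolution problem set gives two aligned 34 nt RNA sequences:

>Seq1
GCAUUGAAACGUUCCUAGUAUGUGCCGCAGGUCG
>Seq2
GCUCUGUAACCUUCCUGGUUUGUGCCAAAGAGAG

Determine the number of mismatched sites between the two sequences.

11

Differing sites — 3:A/U; 4:U/C; 7:A/U; 11:G/C; 17:A/G; 20:A/U; 27:G/A; 28:C/A; 31:G/A; 32:U/G; 33:C/A.
That gives 11 mismatches out of 34 aligned sites, so the Hamming distance is 11.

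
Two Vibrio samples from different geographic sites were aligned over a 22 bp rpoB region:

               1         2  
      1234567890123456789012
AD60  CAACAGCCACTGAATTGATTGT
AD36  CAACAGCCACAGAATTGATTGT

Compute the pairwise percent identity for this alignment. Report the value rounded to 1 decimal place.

95.5%

The sequences differ at position 11 (T/A).
21 of the 22 sites match, so the percent identity is 21/22 × 100 = 95.5%.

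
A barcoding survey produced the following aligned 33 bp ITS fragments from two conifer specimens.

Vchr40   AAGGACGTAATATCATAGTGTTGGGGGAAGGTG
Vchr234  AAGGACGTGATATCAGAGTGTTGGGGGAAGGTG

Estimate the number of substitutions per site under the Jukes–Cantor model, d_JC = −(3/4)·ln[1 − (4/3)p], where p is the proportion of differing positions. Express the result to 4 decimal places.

0.0632

Differing sites — 9:A/G; 16:T/G.
p = 2/33 = 0.060606.
d = −0.75 · ln(1 − (4/3)·0.060606) = −0.75 · ln(0.919192) = −0.75 · (-0.084260) = 0.0632.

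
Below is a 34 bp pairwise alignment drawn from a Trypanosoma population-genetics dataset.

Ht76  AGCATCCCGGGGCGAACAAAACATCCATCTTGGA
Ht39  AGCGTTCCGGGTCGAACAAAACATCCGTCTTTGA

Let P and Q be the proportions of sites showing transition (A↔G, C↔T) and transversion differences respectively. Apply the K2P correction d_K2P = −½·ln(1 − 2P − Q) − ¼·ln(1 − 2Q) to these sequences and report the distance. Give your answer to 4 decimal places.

Differing sites — 4:A/G (Ti); 6:C/T (Ti); 12:G/T (Tv); 27:A/G (Ti); 32:G/T (Tv).
Of the 5 differences, 3 transitions and 2 transversions over 34 sites: P = 3/34 = 0.088235, Q = 2/34 = 0.058824.
d = −0.5·ln(0.764706) − 0.25·ln(0.882352) = −0.5·(-0.268264) − 0.25·(-0.125164) = 0.1654.

0.1654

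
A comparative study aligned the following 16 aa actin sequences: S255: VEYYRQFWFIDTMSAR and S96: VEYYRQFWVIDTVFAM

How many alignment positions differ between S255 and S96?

Differing sites — 9:F/V; 13:M/V; 14:S/F; 16:R/M.
That gives 4 mismatches out of 16 aligned sites, so the Hamming distance is 4.

4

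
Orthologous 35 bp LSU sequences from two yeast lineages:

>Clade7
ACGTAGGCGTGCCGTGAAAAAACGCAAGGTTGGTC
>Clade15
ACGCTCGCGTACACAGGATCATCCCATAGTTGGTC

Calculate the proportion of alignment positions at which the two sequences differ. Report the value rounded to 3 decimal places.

0.400

Mismatches occur at site 4 (T/C), site 5 (A/T), site 6 (G/C), site 11 (G/A), site 13 (C/A), site 14 (G/C), site 15 (T/A), site 17 (A/G), site 19 (A/T), site 20 (A/C), site 22 (A/T), site 24 (G/C), site 27 (A/T), site 28 (G/A).
There are 14 differences over 35 sites, so p = 14/35 = 0.400.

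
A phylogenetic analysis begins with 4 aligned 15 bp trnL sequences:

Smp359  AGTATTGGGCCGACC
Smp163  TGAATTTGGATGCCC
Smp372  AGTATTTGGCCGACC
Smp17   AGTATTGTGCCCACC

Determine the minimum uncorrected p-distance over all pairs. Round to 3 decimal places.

0.067

Pairwise Hamming distances:
  Smp359 vs Smp163: 6
  Smp359 vs Smp372: 1
  Smp359 vs Smp17: 2
  Smp163 vs Smp372: 5
  Smp163 vs Smp17: 8
  Smp372 vs Smp17: 3
The smallest is 1 mismatch, between Smp359 and Smp372; p = 1/15 = 0.067.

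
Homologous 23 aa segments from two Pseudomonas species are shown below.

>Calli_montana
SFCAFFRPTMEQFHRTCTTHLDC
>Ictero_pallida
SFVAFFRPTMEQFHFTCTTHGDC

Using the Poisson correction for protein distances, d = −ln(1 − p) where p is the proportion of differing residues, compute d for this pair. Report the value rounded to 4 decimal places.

Mismatches occur at site 3 (C/V), site 15 (R/F), site 21 (L/G).
p = 3/23 = 0.130435.
d = −ln(1 − 0.130435) = −ln(0.869565) = 0.1398.

0.1398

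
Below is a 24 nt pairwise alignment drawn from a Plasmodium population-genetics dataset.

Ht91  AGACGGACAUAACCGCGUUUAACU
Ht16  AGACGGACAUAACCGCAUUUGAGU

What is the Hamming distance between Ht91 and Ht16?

3

The sequences differ at positions 17 (G/A), 21 (A/G), 23 (C/G).
That gives 3 mismatches out of 24 aligned sites, so the Hamming distance is 3.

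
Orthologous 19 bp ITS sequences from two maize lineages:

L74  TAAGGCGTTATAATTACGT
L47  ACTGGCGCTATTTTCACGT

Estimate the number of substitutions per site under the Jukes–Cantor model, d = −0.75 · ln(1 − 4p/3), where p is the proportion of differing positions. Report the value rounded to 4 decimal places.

0.5068

Mismatches occur at site 1 (T↔A), site 2 (A↔C), site 3 (A↔T), site 8 (T↔C), site 12 (A↔T), site 13 (A↔T), site 15 (T↔C).
p = 7/19 = 0.368421.
d = −0.75 · ln(1 − (4/3)·0.368421) = −0.75 · ln(0.508772) = −0.75 · (-0.675755) = 0.5068.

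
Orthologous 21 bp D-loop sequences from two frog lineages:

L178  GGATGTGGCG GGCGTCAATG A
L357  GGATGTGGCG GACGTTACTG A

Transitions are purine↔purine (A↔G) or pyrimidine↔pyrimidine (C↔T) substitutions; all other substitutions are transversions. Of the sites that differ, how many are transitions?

Differing sites — 12:G/A (Ti); 16:C/T (Ti); 18:A/C (Tv).
Of the 3 differences, 2 transitions and 1 transversion, so the answer is 2.

2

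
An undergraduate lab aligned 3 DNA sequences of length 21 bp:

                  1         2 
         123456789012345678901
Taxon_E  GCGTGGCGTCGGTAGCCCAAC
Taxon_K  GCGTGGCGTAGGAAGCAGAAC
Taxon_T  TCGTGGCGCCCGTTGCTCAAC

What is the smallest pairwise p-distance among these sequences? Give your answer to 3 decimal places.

Pairwise Hamming distances:
  Taxon_E vs Taxon_K: 4
  Taxon_E vs Taxon_T: 5
  Taxon_K vs Taxon_T: 8
The smallest is 4 mismatches, between Taxon_E and Taxon_K; p = 4/21 = 0.190.

0.190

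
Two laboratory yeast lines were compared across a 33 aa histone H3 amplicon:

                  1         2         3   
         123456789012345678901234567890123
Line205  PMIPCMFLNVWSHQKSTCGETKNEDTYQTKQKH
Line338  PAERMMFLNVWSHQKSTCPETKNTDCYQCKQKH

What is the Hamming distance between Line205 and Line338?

8

Mismatches occur at site 2 (M/A), site 3 (I/E), site 4 (P/R), site 5 (C/M), site 19 (G/P), site 24 (E/T), site 26 (T/C), site 29 (T/C).
That gives 8 mismatches out of 33 aligned sites, so the Hamming distance is 8.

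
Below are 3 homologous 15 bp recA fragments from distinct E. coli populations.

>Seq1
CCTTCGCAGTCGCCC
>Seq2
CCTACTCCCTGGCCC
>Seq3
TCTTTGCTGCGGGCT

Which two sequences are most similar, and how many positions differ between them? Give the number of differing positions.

5

Pairwise Hamming distances:
  Seq1 vs Seq2: 5
  Seq1 vs Seq3: 7
  Seq2 vs Seq3: 9
The smallest is 5, between Seq1 and Seq2.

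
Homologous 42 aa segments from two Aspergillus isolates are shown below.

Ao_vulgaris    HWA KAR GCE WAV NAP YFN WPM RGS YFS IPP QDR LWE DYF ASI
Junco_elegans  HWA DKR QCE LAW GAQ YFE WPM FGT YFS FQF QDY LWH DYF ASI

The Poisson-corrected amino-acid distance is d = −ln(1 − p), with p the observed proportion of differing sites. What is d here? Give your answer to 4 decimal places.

The sequences differ at positions 4 (K/D), 5 (A/K), 7 (G/Q), 10 (W/L), 12 (V/W), 13 (N/G), 15 (P/Q), 18 (N/E), 22 (R/F), 24 (S/T), 28 (I/F), 29 (P/Q), 30 (P/F), 33 (R/Y), 36 (E/H).
p = 15/42 = 0.357143.
d = −ln(1 − 0.357143) = −ln(0.642857) = 0.4418.

0.4418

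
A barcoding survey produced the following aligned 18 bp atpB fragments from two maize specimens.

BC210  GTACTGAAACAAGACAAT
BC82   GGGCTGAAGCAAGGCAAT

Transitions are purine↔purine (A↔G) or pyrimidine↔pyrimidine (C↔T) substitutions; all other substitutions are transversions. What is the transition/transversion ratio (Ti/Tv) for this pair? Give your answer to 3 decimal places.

3.000

Mismatches occur at site 2 (T→G, transversion), site 3 (A→G, transition), site 9 (A→G, transition), site 14 (A→G, transition).
Of the 4 differences, 3 transitions and 1 transversion, so Ti/Tv = 3/1 = 3.000.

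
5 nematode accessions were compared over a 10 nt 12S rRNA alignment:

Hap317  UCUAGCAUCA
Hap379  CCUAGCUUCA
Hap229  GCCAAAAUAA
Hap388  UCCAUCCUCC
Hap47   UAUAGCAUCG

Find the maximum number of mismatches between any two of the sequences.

Pairwise Hamming distances:
  Hap317 vs Hap379: 2
  Hap317 vs Hap229: 5
  Hap317 vs Hap388: 4
  Hap317 vs Hap47: 2
  Hap379 vs Hap229: 6
  Hap379 vs Hap388: 5
  Hap379 vs Hap47: 4
  Hap229 vs Hap388: 6
  Hap229 vs Hap47: 7
  Hap388 vs Hap47: 5
The largest is 7, between Hap229 and Hap47.

7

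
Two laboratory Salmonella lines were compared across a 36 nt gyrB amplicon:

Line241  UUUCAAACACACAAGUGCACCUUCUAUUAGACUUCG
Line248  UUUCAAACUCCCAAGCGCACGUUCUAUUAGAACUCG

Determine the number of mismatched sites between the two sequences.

6

Mismatches occur at site 9 (A→U), site 11 (A→C), site 16 (U→C), site 21 (C→G), site 32 (C→A), site 33 (U→C).
That gives 6 mismatches out of 36 aligned sites, so the Hamming distance is 6.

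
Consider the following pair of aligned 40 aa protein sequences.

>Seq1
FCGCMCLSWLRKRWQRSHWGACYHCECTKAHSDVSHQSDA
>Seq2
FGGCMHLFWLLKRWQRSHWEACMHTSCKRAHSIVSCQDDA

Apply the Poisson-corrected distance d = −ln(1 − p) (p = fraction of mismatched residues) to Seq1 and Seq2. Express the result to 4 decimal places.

Differing sites — 2:C/G; 6:C/H; 8:S/F; 11:R/L; 20:G/E; 23:Y/M; 25:C/T; 26:E/S; 28:T/K; 29:K/R; 33:D/I; 36:H/C; 38:S/D.
p = 13/40 = 0.325000.
d = −ln(1 − 0.325000) = −ln(0.675000) = 0.3930.

0.3930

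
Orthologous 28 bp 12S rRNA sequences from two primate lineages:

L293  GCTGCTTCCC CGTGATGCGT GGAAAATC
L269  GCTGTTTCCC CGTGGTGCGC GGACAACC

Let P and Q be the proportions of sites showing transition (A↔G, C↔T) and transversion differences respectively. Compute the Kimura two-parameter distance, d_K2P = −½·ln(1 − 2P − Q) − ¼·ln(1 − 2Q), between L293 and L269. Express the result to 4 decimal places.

0.2124

The sequences differ at positions 5 (C/T, transition), 15 (A/G, transition), 20 (T/C, transition), 24 (A/C, transversion), 27 (T/C, transition).
Of the 5 differences, 4 transitions and 1 transversion over 28 sites: P = 4/28 = 0.142857, Q = 1/28 = 0.035714.
d = −0.5·ln(0.678572) − 0.25·ln(0.928572) = −0.5·(-0.387765) − 0.25·(-0.074107) = 0.2124.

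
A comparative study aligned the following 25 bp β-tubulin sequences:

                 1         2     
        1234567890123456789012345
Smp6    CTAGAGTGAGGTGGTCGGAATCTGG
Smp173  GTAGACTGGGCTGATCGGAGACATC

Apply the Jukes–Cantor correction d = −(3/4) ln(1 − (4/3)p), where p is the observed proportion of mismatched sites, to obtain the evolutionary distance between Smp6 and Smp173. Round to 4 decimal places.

0.5716

The sequences differ at positions 1 (C/G), 6 (G/C), 9 (A/G), 11 (G/C), 14 (G/A), 20 (A/G), 21 (T/A), 23 (T/A), 24 (G/T), 25 (G/C).
p = 10/25 = 0.400000.
d = −0.75 · ln(1 − (4/3)·0.400000) = −0.75 · ln(0.466667) = −0.75 · (-0.762139) = 0.5716.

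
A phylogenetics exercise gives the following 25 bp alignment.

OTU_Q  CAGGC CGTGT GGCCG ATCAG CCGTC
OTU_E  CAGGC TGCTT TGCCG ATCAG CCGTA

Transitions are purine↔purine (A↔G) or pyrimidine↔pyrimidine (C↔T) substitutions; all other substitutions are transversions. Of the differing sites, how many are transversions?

3

Differing sites — 6:C/T (Ti); 8:T/C (Ti); 9:G/T (Tv); 11:G/T (Tv); 25:C/A (Tv).
Of the 5 differences, 2 transitions and 3 transversions, so the answer is 3.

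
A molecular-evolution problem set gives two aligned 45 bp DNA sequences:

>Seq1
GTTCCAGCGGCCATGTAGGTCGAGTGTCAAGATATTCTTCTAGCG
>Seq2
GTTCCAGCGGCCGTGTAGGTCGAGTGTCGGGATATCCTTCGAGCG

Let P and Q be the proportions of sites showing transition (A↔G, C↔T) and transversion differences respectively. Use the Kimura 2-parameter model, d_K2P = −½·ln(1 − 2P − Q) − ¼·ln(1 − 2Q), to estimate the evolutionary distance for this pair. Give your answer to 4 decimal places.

0.1229

Mismatches occur at site 13 (A→G, transition), site 29 (A→G, transition), site 30 (A→G, transition), site 36 (T→C, transition), site 41 (T→G, transversion).
Of the 5 differences, 4 transitions and 1 transversion over 45 sites: P = 4/45 = 0.088889, Q = 1/45 = 0.022222.
d = −0.5·ln(0.800000) − 0.25·ln(0.955556) = −0.5·(-0.223144) − 0.25·(-0.045462) = 0.1229.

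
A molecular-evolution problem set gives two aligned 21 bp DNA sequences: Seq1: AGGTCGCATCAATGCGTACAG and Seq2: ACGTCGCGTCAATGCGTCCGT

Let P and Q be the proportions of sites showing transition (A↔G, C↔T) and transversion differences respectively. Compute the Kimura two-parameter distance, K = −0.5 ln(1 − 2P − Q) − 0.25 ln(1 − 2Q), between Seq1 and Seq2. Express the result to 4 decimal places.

0.2869

Mismatches occur at site 2 (G/C, transversion), site 8 (A/G, transition), site 18 (A/C, transversion), site 20 (A/G, transition), site 21 (G/T, transversion).
Of the 5 differences, 2 transitions and 3 transversions over 21 sites: P = 2/21 = 0.095238, Q = 3/21 = 0.142857.
d = −0.5·ln(0.666667) − 0.25·ln(0.714286) = −0.5·(-0.405465) − 0.25·(-0.336472) = 0.2869.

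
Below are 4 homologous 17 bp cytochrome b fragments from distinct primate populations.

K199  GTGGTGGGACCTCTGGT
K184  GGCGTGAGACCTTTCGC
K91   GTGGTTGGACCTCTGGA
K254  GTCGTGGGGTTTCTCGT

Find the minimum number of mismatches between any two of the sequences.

Pairwise Hamming distances:
  K199 vs K184: 6
  K199 vs K91: 2
  K199 vs K254: 5
  K184 vs K91: 7
  K184 vs K254: 7
  K91 vs K254: 7
The smallest is 2, between K199 and K91.

2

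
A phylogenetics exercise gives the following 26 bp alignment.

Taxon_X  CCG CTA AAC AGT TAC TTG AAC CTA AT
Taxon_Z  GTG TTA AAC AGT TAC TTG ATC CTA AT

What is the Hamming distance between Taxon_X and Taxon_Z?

4

The sequences differ at positions 1 (C/G), 2 (C/T), 4 (C/T), 20 (A/T).
That gives 4 mismatches out of 26 aligned sites, so the Hamming distance is 4.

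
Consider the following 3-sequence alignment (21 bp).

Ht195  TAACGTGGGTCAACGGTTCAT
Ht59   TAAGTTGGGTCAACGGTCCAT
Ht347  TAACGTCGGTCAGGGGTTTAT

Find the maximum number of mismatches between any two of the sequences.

Pairwise Hamming distances:
  Ht195 vs Ht59: 3
  Ht195 vs Ht347: 4
  Ht59 vs Ht347: 7
The largest is 7, between Ht59 and Ht347.

7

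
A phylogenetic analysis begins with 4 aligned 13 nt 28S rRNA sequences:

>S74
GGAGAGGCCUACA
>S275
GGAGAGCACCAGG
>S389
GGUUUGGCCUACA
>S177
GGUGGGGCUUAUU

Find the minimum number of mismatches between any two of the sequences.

3

Pairwise Hamming distances:
  S74 vs S275: 5
  S74 vs S389: 3
  S74 vs S177: 5
  S275 vs S389: 8
  S275 vs S177: 8
  S389 vs S177: 5
The smallest is 3, between S74 and S389.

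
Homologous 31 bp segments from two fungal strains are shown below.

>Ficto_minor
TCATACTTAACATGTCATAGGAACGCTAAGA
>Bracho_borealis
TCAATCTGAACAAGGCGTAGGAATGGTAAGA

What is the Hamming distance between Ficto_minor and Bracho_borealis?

Mismatches occur at site 4 (T↔A), site 5 (A↔T), site 8 (T↔G), site 13 (T↔A), site 15 (T↔G), site 17 (A↔G), site 24 (C↔T), site 26 (C↔G).
That gives 8 mismatches out of 31 aligned sites, so the Hamming distance is 8.

8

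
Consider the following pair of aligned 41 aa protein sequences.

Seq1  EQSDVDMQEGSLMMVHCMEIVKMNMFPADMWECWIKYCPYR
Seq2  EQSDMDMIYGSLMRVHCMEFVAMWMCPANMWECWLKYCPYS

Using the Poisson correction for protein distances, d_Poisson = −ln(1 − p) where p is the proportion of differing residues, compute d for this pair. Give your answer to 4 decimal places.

The sequences differ at positions 5 (V/M), 8 (Q/I), 9 (E/Y), 14 (M/R), 20 (I/F), 22 (K/A), 24 (N/W), 26 (F/C), 29 (D/N), 35 (I/L), 41 (R/S).
p = 11/41 = 0.268293.
d = −ln(1 − 0.268293) = −ln(0.731707) = 0.3124.

0.3124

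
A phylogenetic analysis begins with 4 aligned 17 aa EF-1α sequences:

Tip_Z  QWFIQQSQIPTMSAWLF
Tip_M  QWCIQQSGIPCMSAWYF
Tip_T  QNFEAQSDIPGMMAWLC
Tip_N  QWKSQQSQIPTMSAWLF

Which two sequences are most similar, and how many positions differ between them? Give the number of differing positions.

2

Pairwise Hamming distances:
  Tip_Z vs Tip_M: 4
  Tip_Z vs Tip_T: 7
  Tip_Z vs Tip_N: 2
  Tip_M vs Tip_T: 9
  Tip_M vs Tip_N: 5
  Tip_T vs Tip_N: 8
The smallest is 2, between Tip_Z and Tip_N.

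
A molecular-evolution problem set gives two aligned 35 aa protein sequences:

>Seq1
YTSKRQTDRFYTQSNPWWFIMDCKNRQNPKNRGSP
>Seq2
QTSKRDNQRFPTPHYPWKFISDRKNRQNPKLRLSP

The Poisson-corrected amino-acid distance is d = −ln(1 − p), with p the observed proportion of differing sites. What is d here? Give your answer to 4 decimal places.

The sequences differ at positions 1 (Y/Q), 6 (Q/D), 7 (T/N), 8 (D/Q), 11 (Y/P), 13 (Q/P), 14 (S/H), 15 (N/Y), 18 (W/K), 21 (M/S), 23 (C/R), 31 (N/L), 33 (G/L).
p = 13/35 = 0.371429.
d = −ln(1 − 0.371429) = −ln(0.628571) = 0.4643.

0.4643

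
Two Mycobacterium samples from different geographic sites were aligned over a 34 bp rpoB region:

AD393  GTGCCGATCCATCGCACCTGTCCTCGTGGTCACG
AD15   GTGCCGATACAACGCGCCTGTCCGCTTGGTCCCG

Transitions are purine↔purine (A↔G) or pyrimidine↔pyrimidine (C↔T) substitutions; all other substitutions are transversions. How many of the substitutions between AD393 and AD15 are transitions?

Differing sites — 9:C/A (Tv); 12:T/A (Tv); 16:A/G (Ti); 24:T/G (Tv); 26:G/T (Tv); 32:A/C (Tv).
Of the 6 differences, 1 transition and 5 transversions, so the answer is 1.

1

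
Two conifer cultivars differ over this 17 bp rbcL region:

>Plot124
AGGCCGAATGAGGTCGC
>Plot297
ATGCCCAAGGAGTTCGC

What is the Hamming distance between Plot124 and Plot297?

4

The sequences differ at positions 2 (G/T), 6 (G/C), 9 (T/G), 13 (G/T).
That gives 4 mismatches out of 17 aligned sites, so the Hamming distance is 4.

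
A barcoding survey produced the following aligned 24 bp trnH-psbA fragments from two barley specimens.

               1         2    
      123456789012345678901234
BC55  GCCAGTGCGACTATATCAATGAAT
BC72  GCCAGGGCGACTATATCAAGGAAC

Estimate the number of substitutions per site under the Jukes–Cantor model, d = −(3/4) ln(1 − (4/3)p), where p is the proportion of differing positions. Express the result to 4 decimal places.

Mismatches occur at site 6 (T→G), site 20 (T→G), site 24 (T→C).
p = 3/24 = 0.125000.
d = −0.75 · ln(1 − (4/3)·0.125000) = −0.75 · ln(0.833333) = −0.75 · (-0.182322) = 0.1367.

0.1367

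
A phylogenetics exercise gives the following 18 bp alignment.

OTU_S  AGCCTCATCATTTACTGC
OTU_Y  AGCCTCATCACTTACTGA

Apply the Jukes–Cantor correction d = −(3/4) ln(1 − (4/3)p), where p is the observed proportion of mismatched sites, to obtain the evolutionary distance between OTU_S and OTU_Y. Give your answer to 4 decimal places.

Mismatches occur at site 11 (T/C), site 18 (C/A).
p = 2/18 = 0.111111.
d = −0.75 · ln(1 − (4/3)·0.111111) = −0.75 · ln(0.851852) = −0.75 · (-0.160342) = 0.1203.

0.1203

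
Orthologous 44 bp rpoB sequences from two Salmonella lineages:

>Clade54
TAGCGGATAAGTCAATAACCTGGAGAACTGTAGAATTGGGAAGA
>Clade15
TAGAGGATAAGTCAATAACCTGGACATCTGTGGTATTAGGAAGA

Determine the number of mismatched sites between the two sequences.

Differing sites — 4:C/A; 25:G/C; 27:A/T; 32:A/G; 34:A/T; 38:G/A.
That gives 6 mismatches out of 44 aligned sites, so the Hamming distance is 6.

6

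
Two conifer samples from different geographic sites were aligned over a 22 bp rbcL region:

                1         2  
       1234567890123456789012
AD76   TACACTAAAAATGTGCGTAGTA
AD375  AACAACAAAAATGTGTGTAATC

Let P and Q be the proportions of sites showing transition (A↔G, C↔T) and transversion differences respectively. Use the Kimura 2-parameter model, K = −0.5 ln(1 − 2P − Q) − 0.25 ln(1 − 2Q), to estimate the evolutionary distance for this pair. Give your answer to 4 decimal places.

0.3427

Mismatches occur at site 1 (T/A, transversion), site 5 (C/A, transversion), site 6 (T/C, transition), site 16 (C/T, transition), site 20 (G/A, transition), site 22 (A/C, transversion).
Of the 6 differences, 3 transitions and 3 transversions over 22 sites: P = 3/22 = 0.136364, Q = 3/22 = 0.136364.
d = −0.5·ln(0.590908) − 0.25·ln(0.727272) = −0.5·(-0.526095) − 0.25·(-0.318455) = 0.3427.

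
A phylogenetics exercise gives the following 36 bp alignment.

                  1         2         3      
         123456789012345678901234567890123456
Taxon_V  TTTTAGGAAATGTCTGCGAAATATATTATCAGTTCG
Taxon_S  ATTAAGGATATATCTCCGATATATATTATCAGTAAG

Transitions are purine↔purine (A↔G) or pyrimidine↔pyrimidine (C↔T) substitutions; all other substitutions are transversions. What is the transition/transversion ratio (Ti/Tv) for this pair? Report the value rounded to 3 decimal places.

0.143

Mismatches occur at site 1 (T↔A, transversion), site 4 (T↔A, transversion), site 9 (A↔T, transversion), site 12 (G↔A, transition), site 16 (G↔C, transversion), site 20 (A↔T, transversion), site 34 (T↔A, transversion), site 35 (C↔A, transversion).
Of the 8 differences, 1 transition and 7 transversions, so Ti/Tv = 1/7 = 0.143.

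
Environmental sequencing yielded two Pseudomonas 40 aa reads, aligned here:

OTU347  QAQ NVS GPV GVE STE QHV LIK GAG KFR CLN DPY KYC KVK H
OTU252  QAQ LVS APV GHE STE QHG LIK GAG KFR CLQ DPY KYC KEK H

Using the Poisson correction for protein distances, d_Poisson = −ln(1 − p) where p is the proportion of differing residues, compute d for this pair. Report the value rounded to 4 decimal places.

The sequences differ at positions 4 (N/L), 7 (G/A), 11 (V/H), 18 (V/G), 30 (N/Q), 38 (V/E).
p = 6/40 = 0.150000.
d = −ln(1 − 0.150000) = −ln(0.850000) = 0.1625.

0.1625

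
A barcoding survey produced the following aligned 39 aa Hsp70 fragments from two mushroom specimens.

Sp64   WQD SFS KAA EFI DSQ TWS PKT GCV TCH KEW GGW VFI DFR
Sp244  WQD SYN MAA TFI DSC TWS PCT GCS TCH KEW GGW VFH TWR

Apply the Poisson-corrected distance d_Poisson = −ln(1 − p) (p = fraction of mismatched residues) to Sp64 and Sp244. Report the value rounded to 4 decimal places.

The sequences differ at positions 5 (F/Y), 6 (S/N), 7 (K/M), 10 (E/T), 15 (Q/C), 20 (K/C), 24 (V/S), 36 (I/H), 37 (D/T), 38 (F/W).
p = 10/39 = 0.256410.
d = −ln(1 − 0.256410) = −ln(0.743590) = 0.2963.

0.2963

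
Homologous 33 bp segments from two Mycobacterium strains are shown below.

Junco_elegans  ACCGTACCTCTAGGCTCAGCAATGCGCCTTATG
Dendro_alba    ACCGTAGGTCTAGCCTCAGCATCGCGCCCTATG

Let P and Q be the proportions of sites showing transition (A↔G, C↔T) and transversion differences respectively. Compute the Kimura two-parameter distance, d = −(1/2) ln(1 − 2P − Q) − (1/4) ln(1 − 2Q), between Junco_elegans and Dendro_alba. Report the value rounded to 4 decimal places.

0.2082

Differing sites — 7:C/G (Tv); 8:C/G (Tv); 14:G/C (Tv); 22:A/T (Tv); 23:T/C (Ti); 29:T/C (Ti).
Of the 6 differences, 2 transitions and 4 transversions over 33 sites: P = 2/33 = 0.060606, Q = 4/33 = 0.121212.
d = −0.5·ln(0.757576) − 0.25·ln(0.757576) = −0.5·(-0.277631) − 0.25·(-0.277631) = 0.2082.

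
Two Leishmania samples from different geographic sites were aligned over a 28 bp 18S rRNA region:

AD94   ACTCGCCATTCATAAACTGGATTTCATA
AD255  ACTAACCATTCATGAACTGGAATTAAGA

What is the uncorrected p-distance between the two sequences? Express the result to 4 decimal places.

Differing sites — 4:C/A; 5:G/A; 14:A/G; 22:T/A; 25:C/A; 27:T/G.
There are 6 differences over 28 sites, so p = 6/28 = 0.2143.

0.2143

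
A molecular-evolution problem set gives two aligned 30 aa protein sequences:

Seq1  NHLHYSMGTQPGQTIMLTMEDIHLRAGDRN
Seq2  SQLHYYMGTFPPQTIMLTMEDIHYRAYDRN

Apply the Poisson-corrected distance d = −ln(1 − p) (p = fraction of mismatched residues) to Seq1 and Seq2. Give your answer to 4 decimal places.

0.2657

Differing sites — 1:N/S; 2:H/Q; 6:S/Y; 10:Q/F; 12:G/P; 24:L/Y; 27:G/Y.
p = 7/30 = 0.233333.
d = −ln(1 − 0.233333) = −ln(0.766667) = 0.2657.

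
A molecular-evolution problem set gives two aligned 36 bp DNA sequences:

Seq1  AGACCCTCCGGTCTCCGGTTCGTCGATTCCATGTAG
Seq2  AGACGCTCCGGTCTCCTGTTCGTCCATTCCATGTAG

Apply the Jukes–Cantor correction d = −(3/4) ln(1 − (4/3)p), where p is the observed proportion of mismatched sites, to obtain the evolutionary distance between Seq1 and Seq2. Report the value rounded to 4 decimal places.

Mismatches occur at site 5 (C→G), site 17 (G→T), site 25 (G→C).
p = 3/36 = 0.083333.
d = −0.75 · ln(1 − (4/3)·0.083333) = −0.75 · ln(0.888889) = −0.75 · (-0.117783) = 0.0883.

0.0883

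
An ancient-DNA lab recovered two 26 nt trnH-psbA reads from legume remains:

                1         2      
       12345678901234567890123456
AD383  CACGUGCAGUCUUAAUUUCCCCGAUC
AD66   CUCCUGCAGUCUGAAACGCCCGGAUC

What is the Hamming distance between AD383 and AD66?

The sequences differ at positions 2 (A/U), 4 (G/C), 13 (U/G), 16 (U/A), 17 (U/C), 18 (U/G), 22 (C/G).
That gives 7 mismatches out of 26 aligned sites, so the Hamming distance is 7.

7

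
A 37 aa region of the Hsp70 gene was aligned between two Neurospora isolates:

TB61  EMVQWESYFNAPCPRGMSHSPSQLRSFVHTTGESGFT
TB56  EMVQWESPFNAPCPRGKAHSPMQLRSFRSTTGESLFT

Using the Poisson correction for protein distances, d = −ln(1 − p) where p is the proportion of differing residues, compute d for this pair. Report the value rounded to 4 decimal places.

0.2097

Differing sites — 8:Y/P; 17:M/K; 18:S/A; 22:S/M; 28:V/R; 29:H/S; 35:G/L.
p = 7/37 = 0.189189.
d = −ln(1 − 0.189189) = −ln(0.810811) = 0.2097.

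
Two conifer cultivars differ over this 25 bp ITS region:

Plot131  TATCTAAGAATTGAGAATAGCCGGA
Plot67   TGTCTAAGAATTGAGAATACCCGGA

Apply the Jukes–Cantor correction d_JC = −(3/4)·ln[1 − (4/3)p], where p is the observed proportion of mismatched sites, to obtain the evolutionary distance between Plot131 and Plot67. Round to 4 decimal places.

Mismatches occur at site 2 (A↔G), site 20 (G↔C).
p = 2/25 = 0.080000.
d = −0.75 · ln(1 − (4/3)·0.080000) = −0.75 · ln(0.893333) = −0.75 · (-0.112796) = 0.0846.

0.0846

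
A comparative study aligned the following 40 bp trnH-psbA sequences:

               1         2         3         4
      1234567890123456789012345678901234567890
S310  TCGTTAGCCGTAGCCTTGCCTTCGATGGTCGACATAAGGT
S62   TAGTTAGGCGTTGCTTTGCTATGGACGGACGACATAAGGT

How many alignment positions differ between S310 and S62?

9

The sequences differ at positions 2 (C/A), 8 (C/G), 12 (A/T), 15 (C/T), 20 (C/T), 21 (T/A), 23 (C/G), 26 (T/C), 29 (T/A).
That gives 9 mismatches out of 40 aligned sites, so the Hamming distance is 9.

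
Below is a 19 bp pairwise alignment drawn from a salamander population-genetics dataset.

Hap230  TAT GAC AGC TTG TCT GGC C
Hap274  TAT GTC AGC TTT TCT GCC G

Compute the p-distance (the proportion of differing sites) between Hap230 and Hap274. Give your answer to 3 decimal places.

0.211

The sequences differ at positions 5 (A/T), 12 (G/T), 17 (G/C), 19 (C/G).
There are 4 differences over 19 sites, so p = 4/19 = 0.211.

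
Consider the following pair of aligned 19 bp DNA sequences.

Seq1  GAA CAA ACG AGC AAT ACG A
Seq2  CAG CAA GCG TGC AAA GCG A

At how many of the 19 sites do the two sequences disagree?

6

Mismatches occur at site 1 (G↔C), site 3 (A↔G), site 7 (A↔G), site 10 (A↔T), site 15 (T↔A), site 16 (A↔G).
That gives 6 mismatches out of 19 aligned sites, so the Hamming distance is 6.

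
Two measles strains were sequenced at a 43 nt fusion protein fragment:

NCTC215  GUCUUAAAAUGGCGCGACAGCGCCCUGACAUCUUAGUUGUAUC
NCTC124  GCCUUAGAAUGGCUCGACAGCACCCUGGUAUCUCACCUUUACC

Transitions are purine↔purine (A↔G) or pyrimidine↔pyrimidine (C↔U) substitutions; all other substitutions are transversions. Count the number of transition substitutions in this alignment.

8

The sequences differ at positions 2 (U/C, transition), 7 (A/G, transition), 14 (G/U, transversion), 22 (G/A, transition), 28 (A/G, transition), 29 (C/U, transition), 34 (U/C, transition), 36 (G/C, transversion), 37 (U/C, transition), 39 (G/U, transversion), 42 (U/C, transition).
Of the 11 differences, 8 transitions and 3 transversions, so the answer is 8.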